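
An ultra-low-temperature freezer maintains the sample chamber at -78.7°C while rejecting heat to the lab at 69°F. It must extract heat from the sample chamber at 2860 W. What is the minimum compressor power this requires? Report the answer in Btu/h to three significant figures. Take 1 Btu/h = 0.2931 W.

4980 Btu/h

In absolute terms T_C = 194.45 K and T_H = 293.71 K, so ΔT = 99.26 K.
COP_Carnot = T_C/ΔT = 194.45/99.26 = 1.959.
Ẇ_min = Q̇/COP_Carnot = 2860/1.959 = 1460 W = 4981 Btu/h.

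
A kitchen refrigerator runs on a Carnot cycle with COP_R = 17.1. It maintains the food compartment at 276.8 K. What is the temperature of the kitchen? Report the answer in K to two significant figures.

COP_R = T_C/(T_H − T_C) gives T_H − T_C = T_C/COP.
With T_C = 276.80 K, T_H = 276.80 × (1 + 1/17.1) = 292.99 K.

290 K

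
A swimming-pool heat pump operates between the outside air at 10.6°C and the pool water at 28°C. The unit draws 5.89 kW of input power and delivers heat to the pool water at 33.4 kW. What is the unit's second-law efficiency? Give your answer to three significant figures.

0.328

COP_actual = Q̇_H/Ẇ = 33.40/5.890 = 5.671.
In absolute terms T_C = 283.75 K and T_H = 301.15 K, so ΔT = 17.40 K.
COP_Carnot = T_H/ΔT = 301.15/17.40 = 17.31.
η_II = COP_actual/COP_Carnot = 5.671/17.31 = 0.3276.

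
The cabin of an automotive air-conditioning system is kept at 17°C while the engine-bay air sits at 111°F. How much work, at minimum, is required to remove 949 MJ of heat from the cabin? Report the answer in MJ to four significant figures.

87.95 MJ

In absolute terms T_C = 290.15 K and T_H = 317.04 K, so ΔT = 26.89 K.
The reversible limit is COP_R = T_C/ΔT = 10.79, so W_min = Q_C/COP = Q_C·ΔT/T_C.
W_min = 949.0 × 26.89/290.15 = 87.95 MJ.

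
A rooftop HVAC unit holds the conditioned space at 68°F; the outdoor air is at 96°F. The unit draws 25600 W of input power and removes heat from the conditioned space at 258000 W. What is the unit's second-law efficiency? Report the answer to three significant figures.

COP_actual = Q̇_C/Ẇ = 258000/25600 = 10.08.
In absolute terms T_C = 293.15 K and T_H = 308.71 K, so ΔT = 15.56 K.
COP_Carnot = T_C/ΔT = 293.15/15.56 = 18.85.
η_II = COP_actual/COP_Carnot = 10.08/18.85 = 0.5348.

0.535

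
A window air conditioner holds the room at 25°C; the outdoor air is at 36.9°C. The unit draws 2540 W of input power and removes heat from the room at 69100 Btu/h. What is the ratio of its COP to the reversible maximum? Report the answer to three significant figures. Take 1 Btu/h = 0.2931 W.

Converting, Q̇_C = 69100 Btu/h = 20250 W, so COP_actual = Q̇_C/Ẇ = 20250/2540 = 7.974.
In absolute terms T_C = 298.15 K and T_H = 310.05 K, so ΔT = 11.90 K.
COP_Carnot = T_C/ΔT = 298.15/11.90 = 25.05.
η_II = COP_actual/COP_Carnot = 7.974/25.05 = 0.3183.

0.318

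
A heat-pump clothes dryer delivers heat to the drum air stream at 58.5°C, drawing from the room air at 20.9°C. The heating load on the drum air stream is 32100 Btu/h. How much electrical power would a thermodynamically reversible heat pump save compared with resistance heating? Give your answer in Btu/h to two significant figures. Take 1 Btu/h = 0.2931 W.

In absolute terms T_C = 294.05 K and T_H = 331.65 K, so ΔT = 37.60 K.
COP_Carnot = T_H/ΔT = 331.65/37.60 = 8.820.
Resistance heating needs Ẇ_res = Q̇_H = 32100 Btu/h; the reversible heat pump needs only Ẇ_hp = Q̇_H/COP = 3639 Btu/h.
Saving = 32100 − 3639 = 28460 Btu/h.

28000 Btu/h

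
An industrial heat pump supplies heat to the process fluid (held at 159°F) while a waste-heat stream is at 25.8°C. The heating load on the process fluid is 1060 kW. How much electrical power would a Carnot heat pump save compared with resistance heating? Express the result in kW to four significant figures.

922.0 kW

In absolute terms T_C = 298.95 K and T_H = 343.71 K, so ΔT = 44.76 K.
COP_Carnot = T_H/ΔT = 343.71/44.76 = 7.680.
Resistance heating needs Ẇ_res = Q̇_H = 1060 kW; the reversible heat pump needs only Ẇ_hp = Q̇_H/COP = 138.0 kW.
Saving = 1060 − 138.0 = 922.0 kW.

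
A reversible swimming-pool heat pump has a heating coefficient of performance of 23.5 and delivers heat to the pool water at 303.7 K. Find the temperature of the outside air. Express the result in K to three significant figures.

COP_HP = T_H/(T_H − T_C) gives T_H − T_C = T_H/COP.
With T_H = 303.70 K, T_C = 303.70 × (1 − 1/23.5) = 290.78 K.

291 K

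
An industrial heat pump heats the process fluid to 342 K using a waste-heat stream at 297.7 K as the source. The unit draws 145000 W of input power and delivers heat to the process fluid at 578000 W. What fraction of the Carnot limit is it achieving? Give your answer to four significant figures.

0.5163

COP_actual = Q̇_H/Ẇ = 578000/145000 = 3.986.
The reservoir spacing is ΔT = 342 − 297.7 = 44.30 K.
COP_Carnot = T_H/ΔT = 342.00/44.30 = 7.720.
η_II = COP_actual/COP_Carnot = 3.986/7.720 = 0.5163.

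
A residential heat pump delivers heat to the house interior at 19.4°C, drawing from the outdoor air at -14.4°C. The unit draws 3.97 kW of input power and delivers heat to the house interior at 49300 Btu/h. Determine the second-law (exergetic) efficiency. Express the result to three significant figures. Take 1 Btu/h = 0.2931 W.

0.421

Converting, Q̇_H = 49300 Btu/h = 14.45 kW, so COP_actual = Q̇_H/Ẇ = 14.45/3.970 = 3.640.
In absolute terms T_C = 258.75 K and T_H = 292.55 K, so ΔT = 33.80 K.
COP_Carnot = T_H/ΔT = 292.55/33.80 = 8.655.
η_II = COP_actual/COP_Carnot = 3.640/8.655 = 0.4205.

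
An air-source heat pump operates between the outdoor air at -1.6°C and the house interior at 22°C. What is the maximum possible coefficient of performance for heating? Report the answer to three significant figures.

In absolute terms T_C = 271.55 K and T_H = 295.15 K, so ΔT = 23.60 K.
For a reversible cycle, COP_Carnot = T_H/ΔT = 295.15/23.60 = 12.51.

12.5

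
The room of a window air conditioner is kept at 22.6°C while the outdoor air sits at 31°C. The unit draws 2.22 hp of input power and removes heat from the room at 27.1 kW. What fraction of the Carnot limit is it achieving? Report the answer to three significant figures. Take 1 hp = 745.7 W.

Converting, Q̇_C = 27.10 kW = 36.34 hp, so COP_actual = Q̇_C/Ẇ = 36.34/2.220 = 16.37.
In absolute terms T_C = 295.75 K and T_H = 304.15 K, so ΔT = 8.400 K.
COP_Carnot = T_C/ΔT = 295.75/8.400 = 35.21.
η_II = COP_actual/COP_Carnot = 16.37/35.21 = 0.4650.

0.465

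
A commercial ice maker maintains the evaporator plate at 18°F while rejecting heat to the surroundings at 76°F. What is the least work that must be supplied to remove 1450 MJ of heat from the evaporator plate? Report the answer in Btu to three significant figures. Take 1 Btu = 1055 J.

In absolute terms T_C = 265.37 K and T_H = 297.59 K, so ΔT = 32.22 K.
The reversible limit is COP_R = T_C/ΔT = 8.236, so W_min = Q_C/COP = Q_C·ΔT/T_C.
W_min = 1450 × 32.22/265.37 = 176.1 MJ = 166900 Btu.

167000 Btu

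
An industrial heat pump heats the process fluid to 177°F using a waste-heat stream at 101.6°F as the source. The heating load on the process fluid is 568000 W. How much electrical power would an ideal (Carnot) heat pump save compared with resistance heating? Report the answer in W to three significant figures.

501000 W

In absolute terms T_C = 311.82 K and T_H = 353.71 K, so ΔT = 41.89 K.
COP_Carnot = T_H/ΔT = 353.71/41.89 = 8.444.
Resistance heating needs Ẇ_res = Q̇_H = 568000 W; the reversible heat pump needs only Ẇ_hp = Q̇_H/COP = 67270 W.
Saving = 568000 − 67270 = 500700 W.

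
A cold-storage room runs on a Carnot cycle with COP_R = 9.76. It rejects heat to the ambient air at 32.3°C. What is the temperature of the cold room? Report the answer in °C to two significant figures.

3.9 °C

For a Carnot refrigerator COP_R = T_C/(T_H − T_C), so T_C = COP·T_H/(1 + COP).
With T_H = 305.45 K, T_C = 9.76 × 305.45/10.76 = 277.06 K.
Converting, 277.06 K = 3.91°C.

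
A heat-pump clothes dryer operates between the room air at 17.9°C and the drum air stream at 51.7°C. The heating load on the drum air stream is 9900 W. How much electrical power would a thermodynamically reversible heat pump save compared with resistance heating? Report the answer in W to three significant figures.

In absolute terms T_C = 291.05 K and T_H = 324.85 K, so ΔT = 33.80 K.
COP_Carnot = T_H/ΔT = 324.85/33.80 = 9.611.
Resistance heating needs Ẇ_res = Q̇_H = 9900 W; the reversible heat pump needs only Ẇ_hp = Q̇_H/COP = 1030 W.
Saving = 9900 − 1030 = 8870 W.

8870 W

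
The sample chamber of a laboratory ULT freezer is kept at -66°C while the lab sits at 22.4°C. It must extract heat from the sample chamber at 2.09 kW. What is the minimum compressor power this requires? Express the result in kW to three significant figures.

In absolute terms T_C = 207.15 K and T_H = 295.55 K, so ΔT = 88.40 K.
COP_Carnot = T_C/ΔT = 207.15/88.40 = 2.343.
Ẇ_min = Q̇/COP_Carnot = 2.090/2.343 = 0.8919 kW.

0.892 kW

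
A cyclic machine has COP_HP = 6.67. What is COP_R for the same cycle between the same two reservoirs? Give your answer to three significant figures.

5.67

Since Q_H = Q_C + W for any cycle, COP_R = Q_C/W = Q_H/W − 1.
COP_R = 6.67 − 1 = 5.67.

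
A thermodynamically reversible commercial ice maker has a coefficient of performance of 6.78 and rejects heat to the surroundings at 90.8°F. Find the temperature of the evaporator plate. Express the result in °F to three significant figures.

For a Carnot refrigerator COP_R = T_C/(T_H − T_C), so T_C = COP·T_H/(1 + COP).
With T_H = 305.82 K, T_C = 6.78 × 305.82/7.780 = 266.51 K.
Converting, 266.51 K = 20.05°F.

20.0 °F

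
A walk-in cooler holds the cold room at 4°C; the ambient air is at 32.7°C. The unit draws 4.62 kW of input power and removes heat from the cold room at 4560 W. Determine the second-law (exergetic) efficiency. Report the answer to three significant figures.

Converting, Q̇_C = 4560 W = 4.560 kW, so COP_actual = Q̇_C/Ẇ = 4.560/4.620 = 0.9870.
In absolute terms T_C = 277.15 K and T_H = 305.85 K, so ΔT = 28.70 K.
COP_Carnot = T_C/ΔT = 277.15/28.70 = 9.657.
η_II = COP_actual/COP_Carnot = 0.9870/9.657 = 0.1022.

0.102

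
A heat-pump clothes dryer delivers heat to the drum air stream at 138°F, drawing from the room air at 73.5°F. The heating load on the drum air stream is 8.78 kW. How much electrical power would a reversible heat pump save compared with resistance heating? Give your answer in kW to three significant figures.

7.83 kW

In absolute terms T_C = 296.21 K and T_H = 332.04 K, so ΔT = 35.83 K.
COP_Carnot = T_H/ΔT = 332.04/35.83 = 9.266.
Resistance heating needs Ẇ_res = Q̇_H = 8.780 kW; the reversible heat pump needs only Ẇ_hp = Q̇_H/COP = 0.9475 kW.
Saving = 8.780 − 0.9475 = 7.832 kW.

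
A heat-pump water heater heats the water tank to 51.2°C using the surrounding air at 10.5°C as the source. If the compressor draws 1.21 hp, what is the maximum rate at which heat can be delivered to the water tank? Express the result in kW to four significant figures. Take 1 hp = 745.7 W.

7.191 kW

In absolute terms T_C = 283.65 K and T_H = 324.35 K, so ΔT = 40.70 K.
COP_Carnot = T_H/ΔT = 324.35/40.70 = 7.969.
Q̇_max = COP_Carnot × Ẇ = 7.969 × 1.210 hp = 9.643 hp = 7.191 kW.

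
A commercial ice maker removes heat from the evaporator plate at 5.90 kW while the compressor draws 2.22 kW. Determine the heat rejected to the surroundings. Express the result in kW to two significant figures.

For a cyclic device the first law requires Q̇_H = Q̇_C + Ẇ.
Q̇_H = Q̇_C + Ẇ = 8.120 kW.

8.1 kW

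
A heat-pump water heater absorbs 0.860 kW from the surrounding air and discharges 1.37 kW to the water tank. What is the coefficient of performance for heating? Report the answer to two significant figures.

2.7

The first law gives Q̇_H = Q̇_C + Ẇ, so the three rates are Q̇_C = 0.8600, Q̇_H = 1.370, Ẇ = 0.5100 kW.
COP_HP = Q̇_H/Ẇ = 1.370/0.5100 = 2.686.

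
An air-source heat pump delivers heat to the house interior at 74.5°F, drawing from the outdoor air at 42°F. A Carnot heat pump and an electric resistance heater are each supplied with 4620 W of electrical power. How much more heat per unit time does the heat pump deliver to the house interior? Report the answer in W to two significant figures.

In absolute terms T_C = 278.71 K and T_H = 296.76 K, so ΔT = 18.06 K.
COP_Carnot = T_H/ΔT = 296.76/18.06 = 16.44.
The heat pump delivers Q̇_H = COP × Ẇ = 75930 W; the resistance heater delivers Ẇ = 4620 W.
Extra = (COP − 1)·Ẇ = 71310 W.

71000 W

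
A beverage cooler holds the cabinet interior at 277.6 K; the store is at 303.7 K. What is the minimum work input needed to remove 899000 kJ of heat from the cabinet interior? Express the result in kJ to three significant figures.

The reservoir spacing is ΔT = 303.7 − 277.6 = 26.10 K.
The reversible limit is COP_R = T_C/ΔT = 10.64, so W_min = Q_C/COP = Q_C·ΔT/T_C.
W_min = 899000 × 26.10/277.60 = 84520 kJ.

84500 kJ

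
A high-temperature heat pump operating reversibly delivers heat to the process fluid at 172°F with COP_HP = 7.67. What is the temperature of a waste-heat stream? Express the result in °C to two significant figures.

32 °C

COP_HP = T_H/(T_H − T_C) gives T_H − T_C = T_H/COP.
With T_H = 350.93 K, T_C = 350.93 × (1 − 1/7.67) = 305.17 K.
Converting, 305.17 K = 32.02°C.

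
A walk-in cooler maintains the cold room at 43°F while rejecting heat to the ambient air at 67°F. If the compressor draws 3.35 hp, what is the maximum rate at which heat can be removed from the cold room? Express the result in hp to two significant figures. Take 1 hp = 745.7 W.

In absolute terms T_C = 279.26 K and T_H = 292.59 K, so ΔT = 13.33 K.
COP_Carnot = T_C/ΔT = 279.26/13.33 = 20.94.
Q̇_max = COP_Carnot × Ẇ = 20.94 × 3.350 hp = 70.16 hp.

70 hp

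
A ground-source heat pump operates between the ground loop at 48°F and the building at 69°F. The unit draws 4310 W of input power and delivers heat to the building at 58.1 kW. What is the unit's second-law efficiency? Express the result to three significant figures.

Converting, Q̇_H = 58.10 kW = 58100 W, so COP_actual = Q̇_H/Ẇ = 58100/4310 = 13.48.
In absolute terms T_C = 282.04 K and T_H = 293.71 K, so ΔT = 11.67 K.
COP_Carnot = T_H/ΔT = 293.71/11.67 = 25.17.
η_II = COP_actual/COP_Carnot = 13.48/25.17 = 0.5355.

0.535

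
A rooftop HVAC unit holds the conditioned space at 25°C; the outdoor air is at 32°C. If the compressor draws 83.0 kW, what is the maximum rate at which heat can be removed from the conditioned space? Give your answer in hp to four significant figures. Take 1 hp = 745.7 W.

In absolute terms T_C = 298.15 K and T_H = 305.15 K, so ΔT = 7.000 K.
COP_Carnot = T_C/ΔT = 298.15/7.000 = 42.59.
Q̇_max = COP_Carnot × Ẇ = 42.59 × 83.00 kW = 3535 kW = 4741 hp.

4741 hp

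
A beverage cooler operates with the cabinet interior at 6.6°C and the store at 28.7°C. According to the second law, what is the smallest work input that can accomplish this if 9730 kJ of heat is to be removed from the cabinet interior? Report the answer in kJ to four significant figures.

768.7 kJ

In absolute terms T_C = 279.75 K and T_H = 301.85 K, so ΔT = 22.10 K.
The reversible limit is COP_R = T_C/ΔT = 12.66, so W_min = Q_C/COP = Q_C·ΔT/T_C.
W_min = 9730 × 22.10/279.75 = 768.7 kJ.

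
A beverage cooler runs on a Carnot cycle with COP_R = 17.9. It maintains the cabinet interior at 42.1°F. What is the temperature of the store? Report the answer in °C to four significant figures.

21.18 °C

COP_R = T_C/(T_H − T_C) gives T_H − T_C = T_C/COP.
With T_C = 278.76 K, T_H = 278.76 × (1 + 1/17.9) = 294.33 K.
Converting, 294.33 K = 21.18°C.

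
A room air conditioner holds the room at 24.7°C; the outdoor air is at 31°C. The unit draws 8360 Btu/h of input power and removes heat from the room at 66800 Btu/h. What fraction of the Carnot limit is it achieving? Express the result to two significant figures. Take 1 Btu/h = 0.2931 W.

0.17

COP_actual = Q̇_C/Ẇ = 66800/8360 = 7.990.
In absolute terms T_C = 297.85 K and T_H = 304.15 K, so ΔT = 6.300 K.
COP_Carnot = T_C/ΔT = 297.85/6.300 = 47.28.
η_II = COP_actual/COP_Carnot = 7.990/47.28 = 0.1690.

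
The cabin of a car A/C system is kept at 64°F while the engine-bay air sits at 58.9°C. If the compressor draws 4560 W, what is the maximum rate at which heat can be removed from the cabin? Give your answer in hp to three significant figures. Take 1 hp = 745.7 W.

In absolute terms T_C = 290.93 K and T_H = 332.05 K, so ΔT = 41.12 K.
COP_Carnot = T_C/ΔT = 290.93/41.12 = 7.075.
Q̇_max = COP_Carnot × Ẇ = 7.075 × 4560 W = 32260 W = 43.26 hp.

43.3 hp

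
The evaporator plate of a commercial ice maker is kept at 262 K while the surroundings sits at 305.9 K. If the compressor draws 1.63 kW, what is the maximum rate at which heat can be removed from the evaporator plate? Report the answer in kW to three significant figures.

9.73 kW

The reservoir spacing is ΔT = 305.9 − 262 = 43.90 K.
COP_Carnot = T_C/ΔT = 262.00/43.90 = 5.968.
Q̇_max = COP_Carnot × Ẇ = 5.968 × 1.630 kW = 9.728 kW.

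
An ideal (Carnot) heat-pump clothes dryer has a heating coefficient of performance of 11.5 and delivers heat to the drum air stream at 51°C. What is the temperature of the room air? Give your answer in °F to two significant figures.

COP_HP = T_H/(T_H − T_C) gives T_H − T_C = T_H/COP.
With T_H = 324.15 K, T_C = 324.15 × (1 − 1/11.5) = 295.96 K.
Converting, 295.96 K = 73.06°F.

73 °F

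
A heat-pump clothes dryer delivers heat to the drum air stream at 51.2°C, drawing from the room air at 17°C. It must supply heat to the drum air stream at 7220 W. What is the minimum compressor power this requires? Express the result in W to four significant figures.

In absolute terms T_C = 290.15 K and T_H = 324.35 K, so ΔT = 34.20 K.
COP_Carnot = T_H/ΔT = 324.35/34.20 = 9.484.
Ẇ_min = Q̇/COP_Carnot = 7220/9.484 = 761.3 W.

761.3 W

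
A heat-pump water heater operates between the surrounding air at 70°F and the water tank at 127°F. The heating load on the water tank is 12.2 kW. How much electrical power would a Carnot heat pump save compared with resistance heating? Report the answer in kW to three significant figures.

In absolute terms T_C = 294.26 K and T_H = 325.93 K, so ΔT = 31.67 K.
COP_Carnot = T_H/ΔT = 325.93/31.67 = 10.29.
Resistance heating needs Ẇ_res = Q̇_H = 12.20 kW; the reversible heat pump needs only Ẇ_hp = Q̇_H/COP = 1.185 kW.
Saving = 12.20 − 1.185 = 11.01 kW.

11.0 kW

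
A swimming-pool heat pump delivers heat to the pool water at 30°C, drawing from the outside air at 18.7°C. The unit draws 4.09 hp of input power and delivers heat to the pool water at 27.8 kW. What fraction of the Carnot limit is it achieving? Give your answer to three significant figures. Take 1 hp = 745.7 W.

0.340

Converting, Q̇_H = 27.80 kW = 37.28 hp, so COP_actual = Q̇_H/Ẇ = 37.28/4.090 = 9.115.
In absolute terms T_C = 291.85 K and T_H = 303.15 K, so ΔT = 11.30 K.
COP_Carnot = T_H/ΔT = 303.15/11.30 = 26.83.
η_II = COP_actual/COP_Carnot = 9.115/26.83 = 0.3398.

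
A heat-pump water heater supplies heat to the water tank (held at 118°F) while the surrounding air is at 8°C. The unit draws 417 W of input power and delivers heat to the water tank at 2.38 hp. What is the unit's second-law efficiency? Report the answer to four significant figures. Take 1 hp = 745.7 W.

0.5275

Converting, Q̇_H = 2.380 hp = 1775 W, so COP_actual = Q̇_H/Ẇ = 1775/417.0 = 4.256.
In absolute terms T_C = 281.15 K and T_H = 320.93 K, so ΔT = 39.78 K.
COP_Carnot = T_H/ΔT = 320.93/39.78 = 8.068.
η_II = COP_actual/COP_Carnot = 4.256/8.068 = 0.5275.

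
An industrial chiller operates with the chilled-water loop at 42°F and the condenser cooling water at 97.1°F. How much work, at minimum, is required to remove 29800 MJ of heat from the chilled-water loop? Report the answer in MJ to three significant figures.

3270 MJ

In absolute terms T_C = 278.71 K and T_H = 309.32 K, so ΔT = 30.61 K.
The reversible limit is COP_R = T_C/ΔT = 9.105, so W_min = Q_C/COP = Q_C·ΔT/T_C.
W_min = 29800 × 30.61/278.71 = 3273 MJ.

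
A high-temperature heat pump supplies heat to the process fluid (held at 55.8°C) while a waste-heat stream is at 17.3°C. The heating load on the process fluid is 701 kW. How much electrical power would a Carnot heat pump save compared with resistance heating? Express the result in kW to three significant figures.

619 kW

In absolute terms T_C = 290.45 K and T_H = 328.95 K, so ΔT = 38.50 K.
COP_Carnot = T_H/ΔT = 328.95/38.50 = 8.544.
Resistance heating needs Ẇ_res = Q̇_H = 701.0 kW; the reversible heat pump needs only Ẇ_hp = Q̇_H/COP = 82.04 kW.
Saving = 701.0 − 82.04 = 619.0 kW.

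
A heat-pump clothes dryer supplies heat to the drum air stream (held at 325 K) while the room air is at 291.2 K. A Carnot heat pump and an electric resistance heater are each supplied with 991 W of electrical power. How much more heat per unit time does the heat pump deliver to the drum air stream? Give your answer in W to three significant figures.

8540 W

The reservoir spacing is ΔT = 325 − 291.2 = 33.80 K.
COP_Carnot = T_H/ΔT = 325.00/33.80 = 9.615.
The heat pump delivers Q̇_H = COP × Ẇ = 9529 W; the resistance heater delivers Ẇ = 991.0 W.
Extra = (COP − 1)·Ẇ = 8538 W.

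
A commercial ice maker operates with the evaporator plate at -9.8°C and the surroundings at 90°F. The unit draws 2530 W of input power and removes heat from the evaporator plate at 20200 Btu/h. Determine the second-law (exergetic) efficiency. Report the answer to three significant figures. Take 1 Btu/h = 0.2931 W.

Converting, Q̇_C = 20200 Btu/h = 5921 W, so COP_actual = Q̇_C/Ẇ = 5921/2530 = 2.340.
In absolute terms T_C = 263.35 K and T_H = 305.37 K, so ΔT = 42.02 K.
COP_Carnot = T_C/ΔT = 263.35/42.02 = 6.267.
η_II = COP_actual/COP_Carnot = 2.340/6.267 = 0.3734.

0.373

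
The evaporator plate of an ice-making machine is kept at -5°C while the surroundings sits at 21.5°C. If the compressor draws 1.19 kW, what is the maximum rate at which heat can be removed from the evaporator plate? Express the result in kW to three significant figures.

In absolute terms T_C = 268.15 K and T_H = 294.65 K, so ΔT = 26.50 K.
COP_Carnot = T_C/ΔT = 268.15/26.50 = 10.12.
Q̇_max = COP_Carnot × Ẇ = 10.12 × 1.190 kW = 12.04 kW.

12.0 kW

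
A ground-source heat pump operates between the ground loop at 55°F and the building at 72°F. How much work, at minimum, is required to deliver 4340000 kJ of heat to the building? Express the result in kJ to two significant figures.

In absolute terms T_C = 285.93 K and T_H = 295.37 K, so ΔT = 9.444 K.
The reversible limit is COP_HP = T_H/ΔT = 31.27, so W_min = Q_H/COP = Q_H·ΔT/T_H.
W_min = 4340000 × 9.444/295.37 = 138800 kJ.

140000 kJ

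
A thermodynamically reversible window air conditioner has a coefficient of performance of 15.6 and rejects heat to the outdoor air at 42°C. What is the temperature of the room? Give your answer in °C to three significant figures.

23.0 °C

For a Carnot refrigerator COP_R = T_C/(T_H − T_C), so T_C = COP·T_H/(1 + COP).
With T_H = 315.15 K, T_C = 15.6 × 315.15/16.60 = 296.17 K.
Converting, 296.17 K = 23.02°C.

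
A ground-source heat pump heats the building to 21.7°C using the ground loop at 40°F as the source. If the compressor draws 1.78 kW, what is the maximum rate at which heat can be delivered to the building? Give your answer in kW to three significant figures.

In absolute terms T_C = 277.59 K and T_H = 294.85 K, so ΔT = 17.26 K.
COP_Carnot = T_H/ΔT = 294.85/17.26 = 17.09.
Q̇_max = COP_Carnot × Ẇ = 17.09 × 1.780 kW = 30.42 kW.

30.4 kW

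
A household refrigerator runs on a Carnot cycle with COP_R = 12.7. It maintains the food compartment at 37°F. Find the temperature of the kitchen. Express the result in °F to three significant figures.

76.1 °F

COP_R = T_C/(T_H − T_C) gives T_H − T_C = T_C/COP.
With T_C = 275.93 K, T_H = 275.93 × (1 + 1/12.7) = 297.65 K.
Converting, 297.65 K = 76.11°F.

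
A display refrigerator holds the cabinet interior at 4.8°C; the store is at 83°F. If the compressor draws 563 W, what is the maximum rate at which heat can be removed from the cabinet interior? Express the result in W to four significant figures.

6650 W

In absolute terms T_C = 277.95 K and T_H = 301.48 K, so ΔT = 23.53 K.
COP_Carnot = T_C/ΔT = 277.95/23.53 = 11.81.
Q̇_max = COP_Carnot × Ẇ = 11.81 × 563.0 W = 6650 W.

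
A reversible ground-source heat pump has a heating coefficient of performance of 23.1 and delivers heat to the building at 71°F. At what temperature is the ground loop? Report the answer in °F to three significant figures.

48.0 °F

COP_HP = T_H/(T_H − T_C) gives T_H − T_C = T_H/COP.
With T_H = 294.82 K, T_C = 294.82 × (1 − 1/23.1) = 282.05 K.
Converting, 282.05 K = 48.03°F.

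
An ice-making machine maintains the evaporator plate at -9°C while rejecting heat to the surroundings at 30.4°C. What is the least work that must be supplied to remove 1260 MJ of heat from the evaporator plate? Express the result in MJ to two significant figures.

190 MJ

In absolute terms T_C = 264.15 K and T_H = 303.55 K, so ΔT = 39.40 K.
The reversible limit is COP_R = T_C/ΔT = 6.704, so W_min = Q_C/COP = Q_C·ΔT/T_C.
W_min = 1260 × 39.40/264.15 = 187.9 MJ.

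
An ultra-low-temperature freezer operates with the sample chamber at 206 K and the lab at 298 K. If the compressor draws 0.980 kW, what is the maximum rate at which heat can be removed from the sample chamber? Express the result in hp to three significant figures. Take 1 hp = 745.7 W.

2.94 hp

The reservoir spacing is ΔT = 298 − 206 = 92.00 K.
COP_Carnot = T_C/ΔT = 206.00/92.00 = 2.239.
Q̇_max = COP_Carnot × Ẇ = 2.239 × 0.9800 kW = 2.194 kW = 2.943 hp.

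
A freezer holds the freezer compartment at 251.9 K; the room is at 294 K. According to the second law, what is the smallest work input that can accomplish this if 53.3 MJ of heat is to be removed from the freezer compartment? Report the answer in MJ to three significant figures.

8.91 MJ

The reservoir spacing is ΔT = 294 − 251.9 = 42.10 K.
The reversible limit is COP_R = T_C/ΔT = 5.983, so W_min = Q_C/COP = Q_C·ΔT/T_C.
W_min = 53.30 × 42.10/251.90 = 8.908 MJ.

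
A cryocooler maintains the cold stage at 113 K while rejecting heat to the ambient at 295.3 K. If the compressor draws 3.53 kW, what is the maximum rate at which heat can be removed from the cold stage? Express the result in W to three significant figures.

2190 W

The reservoir spacing is ΔT = 295.3 − 113 = 182.3 K.
COP_Carnot = T_C/ΔT = 113.00/182.3 = 0.6199.
Q̇_max = COP_Carnot × Ẇ = 0.6199 × 3.530 kW = 2.188 kW = 2188 W.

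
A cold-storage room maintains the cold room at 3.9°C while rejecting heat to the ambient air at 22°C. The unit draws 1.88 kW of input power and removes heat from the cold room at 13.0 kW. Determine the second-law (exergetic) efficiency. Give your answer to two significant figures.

COP_actual = Q̇_C/Ẇ = 13.00/1.880 = 6.915.
In absolute terms T_C = 277.05 K and T_H = 295.15 K, so ΔT = 18.10 K.
COP_Carnot = T_C/ΔT = 277.05/18.10 = 15.31.
η_II = COP_actual/COP_Carnot = 6.915/15.31 = 0.4518.

0.45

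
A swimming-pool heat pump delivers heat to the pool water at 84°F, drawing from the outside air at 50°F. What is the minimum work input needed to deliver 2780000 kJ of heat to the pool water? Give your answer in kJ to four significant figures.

173900 kJ

In absolute terms T_C = 283.15 K and T_H = 302.04 K, so ΔT = 18.89 K.
The reversible limit is COP_HP = T_H/ΔT = 15.99, so W_min = Q_H/COP = Q_H·ΔT/T_H.
W_min = 2780000 × 18.89/302.04 = 173900 kJ.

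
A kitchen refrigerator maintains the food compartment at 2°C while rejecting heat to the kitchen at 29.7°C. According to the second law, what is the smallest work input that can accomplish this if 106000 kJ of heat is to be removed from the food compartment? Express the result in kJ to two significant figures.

In absolute terms T_C = 275.15 K and T_H = 302.85 K, so ΔT = 27.70 K.
The reversible limit is COP_R = T_C/ΔT = 9.933, so W_min = Q_C/COP = Q_C·ΔT/T_C.
W_min = 106000 × 27.70/275.15 = 10670 kJ.

11000 kJ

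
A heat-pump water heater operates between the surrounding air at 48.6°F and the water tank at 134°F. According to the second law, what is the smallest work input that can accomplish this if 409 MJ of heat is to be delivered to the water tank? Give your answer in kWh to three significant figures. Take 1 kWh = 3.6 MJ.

In absolute terms T_C = 282.37 K and T_H = 329.82 K, so ΔT = 47.44 K.
The reversible limit is COP_HP = T_H/ΔT = 6.952, so W_min = Q_H/COP = Q_H·ΔT/T_H.
W_min = 409.0 × 47.44/329.82 = 58.84 MJ = 16.34 kWh.

16.3 kWh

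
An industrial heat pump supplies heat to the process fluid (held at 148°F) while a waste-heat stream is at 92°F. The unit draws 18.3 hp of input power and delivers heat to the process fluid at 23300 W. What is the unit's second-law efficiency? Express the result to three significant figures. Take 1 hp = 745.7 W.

0.157

Converting, Q̇_H = 23300 W = 31.25 hp, so COP_actual = Q̇_H/Ẇ = 31.25/18.30 = 1.707.
In absolute terms T_C = 306.48 K and T_H = 337.59 K, so ΔT = 31.11 K.
COP_Carnot = T_H/ΔT = 337.59/31.11 = 10.85.
η_II = COP_actual/COP_Carnot = 1.707/10.85 = 0.1573.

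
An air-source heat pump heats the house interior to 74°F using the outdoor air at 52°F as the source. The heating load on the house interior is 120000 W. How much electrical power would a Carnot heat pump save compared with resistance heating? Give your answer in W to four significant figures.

In absolute terms T_C = 284.26 K and T_H = 296.48 K, so ΔT = 12.22 K.
COP_Carnot = T_H/ΔT = 296.48/12.22 = 24.26.
Resistance heating needs Ẇ_res = Q̇_H = 120000 W; the reversible heat pump needs only Ẇ_hp = Q̇_H/COP = 4947 W.
Saving = 120000 − 4947 = 115100 W.

115100 W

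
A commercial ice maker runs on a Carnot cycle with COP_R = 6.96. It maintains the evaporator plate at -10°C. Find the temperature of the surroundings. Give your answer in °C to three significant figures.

COP_R = T_C/(T_H − T_C) gives T_H − T_C = T_C/COP.
With T_C = 263.15 K, T_H = 263.15 × (1 + 1/6.96) = 300.96 K.
Converting, 300.96 K = 27.81°C.

27.8 °C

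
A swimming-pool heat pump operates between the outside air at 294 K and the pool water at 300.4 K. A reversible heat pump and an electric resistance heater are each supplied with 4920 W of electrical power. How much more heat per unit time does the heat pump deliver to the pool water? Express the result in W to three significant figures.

226000 W

The reservoir spacing is ΔT = 300.4 − 294 = 6.400 K.
COP_Carnot = T_H/ΔT = 300.40/6.400 = 46.94.
The heat pump delivers Q̇_H = COP × Ẇ = 230900 W; the resistance heater delivers Ẇ = 4920 W.
Extra = (COP − 1)·Ẇ = 226000 W.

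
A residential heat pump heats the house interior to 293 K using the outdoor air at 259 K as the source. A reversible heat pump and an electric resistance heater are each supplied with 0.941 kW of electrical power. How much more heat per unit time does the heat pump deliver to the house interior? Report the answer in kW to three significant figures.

The reservoir spacing is ΔT = 293 − 259 = 34.00 K.
COP_Carnot = T_H/ΔT = 293.00/34.00 = 8.618.
The heat pump delivers Q̇_H = COP × Ẇ = 8.109 kW; the resistance heater delivers Ẇ = 0.9410 kW.
Extra = (COP − 1)·Ẇ = 7.168 kW.

7.17 kW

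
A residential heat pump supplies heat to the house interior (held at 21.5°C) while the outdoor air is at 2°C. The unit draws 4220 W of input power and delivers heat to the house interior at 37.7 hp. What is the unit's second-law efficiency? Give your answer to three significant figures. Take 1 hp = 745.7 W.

Converting, Q̇_H = 37.70 hp = 28110 W, so COP_actual = Q̇_H/Ẇ = 28110/4220 = 6.662.
In absolute terms T_C = 275.15 K and T_H = 294.65 K, so ΔT = 19.50 K.
COP_Carnot = T_H/ΔT = 294.65/19.50 = 15.11.
η_II = COP_actual/COP_Carnot = 6.662/15.11 = 0.4409.

0.441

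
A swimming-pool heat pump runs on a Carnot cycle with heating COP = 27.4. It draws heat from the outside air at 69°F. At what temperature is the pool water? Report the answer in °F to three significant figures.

89.0 °F

COP_HP = T_H/(T_H − T_C) rearranges to T_H = COP·T_C/(COP − 1).
With T_C = 293.71 K, T_H = 27.4 × 293.71/26.40 = 304.83 K.
Converting, 304.83 K = 89.03°F.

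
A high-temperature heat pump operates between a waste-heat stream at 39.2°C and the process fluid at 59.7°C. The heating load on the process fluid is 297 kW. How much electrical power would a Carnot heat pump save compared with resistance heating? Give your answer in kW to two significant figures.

In absolute terms T_C = 312.35 K and T_H = 332.85 K, so ΔT = 20.50 K.
COP_Carnot = T_H/ΔT = 332.85/20.50 = 16.24.
Resistance heating needs Ẇ_res = Q̇_H = 297.0 kW; the reversible heat pump needs only Ẇ_hp = Q̇_H/COP = 18.29 kW.
Saving = 297.0 − 18.29 = 278.7 kW.

280 kW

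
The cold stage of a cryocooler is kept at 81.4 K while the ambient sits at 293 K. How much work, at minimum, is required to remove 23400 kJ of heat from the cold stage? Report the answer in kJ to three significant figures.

The reservoir spacing is ΔT = 293 − 81.4 = 211.6 K.
The reversible limit is COP_R = T_C/ΔT = 0.3847, so W_min = Q_C/COP = Q_C·ΔT/T_C.
W_min = 23400 × 211.6/81.40 = 60830 kJ.

60800 kJ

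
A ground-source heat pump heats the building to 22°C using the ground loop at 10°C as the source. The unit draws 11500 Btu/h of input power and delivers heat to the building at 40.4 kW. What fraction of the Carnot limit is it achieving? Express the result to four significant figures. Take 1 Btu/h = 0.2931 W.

0.4873

Converting, Q̇_H = 40.40 kW = 137800 Btu/h, so COP_actual = Q̇_H/Ẇ = 137800/11500 = 11.99.
In absolute terms T_C = 283.15 K and T_H = 295.15 K, so ΔT = 12.00 K.
COP_Carnot = T_H/ΔT = 295.15/12.00 = 24.60.
η_II = COP_actual/COP_Carnot = 11.99/24.60 = 0.4873.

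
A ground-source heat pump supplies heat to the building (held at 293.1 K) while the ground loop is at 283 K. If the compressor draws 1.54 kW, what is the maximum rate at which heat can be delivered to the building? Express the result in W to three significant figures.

44700 W

The reservoir spacing is ΔT = 293.1 − 283 = 10.10 K.
COP_Carnot = T_H/ΔT = 293.10/10.10 = 29.02.
Q̇_max = COP_Carnot × Ẇ = 29.02 × 1.540 kW = 44.69 kW = 44690 W.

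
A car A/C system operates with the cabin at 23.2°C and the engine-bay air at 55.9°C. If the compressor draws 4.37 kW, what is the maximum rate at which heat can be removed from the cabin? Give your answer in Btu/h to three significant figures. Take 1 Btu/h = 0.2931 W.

135000 Btu/h

In absolute terms T_C = 296.35 K and T_H = 329.05 K, so ΔT = 32.70 K.
COP_Carnot = T_C/ΔT = 296.35/32.70 = 9.063.
Q̇_max = COP_Carnot × Ẇ = 9.063 × 4.370 kW = 39.60 kW = 135100 Btu/h.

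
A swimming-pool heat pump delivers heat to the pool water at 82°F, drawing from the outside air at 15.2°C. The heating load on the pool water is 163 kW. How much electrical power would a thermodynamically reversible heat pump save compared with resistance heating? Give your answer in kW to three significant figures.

In absolute terms T_C = 288.35 K and T_H = 300.93 K, so ΔT = 12.58 K.
COP_Carnot = T_H/ΔT = 300.93/12.58 = 23.93.
Resistance heating needs Ẇ_res = Q̇_H = 163.0 kW; the reversible heat pump needs only Ẇ_hp = Q̇_H/COP = 6.813 kW.
Saving = 163.0 − 6.813 = 156.2 kW.

156 kW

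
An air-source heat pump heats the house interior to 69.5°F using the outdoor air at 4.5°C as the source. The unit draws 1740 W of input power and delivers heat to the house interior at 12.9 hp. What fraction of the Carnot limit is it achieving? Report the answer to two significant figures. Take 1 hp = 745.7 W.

0.31

Converting, Q̇_H = 12.90 hp = 9620 W, so COP_actual = Q̇_H/Ẇ = 9620/1740 = 5.528.
In absolute terms T_C = 277.65 K and T_H = 293.98 K, so ΔT = 16.33 K.
COP_Carnot = T_H/ΔT = 293.98/16.33 = 18.00.
η_II = COP_actual/COP_Carnot = 5.528/18.00 = 0.3072.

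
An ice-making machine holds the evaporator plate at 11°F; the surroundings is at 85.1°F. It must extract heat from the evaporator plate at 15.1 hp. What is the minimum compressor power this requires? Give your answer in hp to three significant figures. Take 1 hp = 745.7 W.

In absolute terms T_C = 261.48 K and T_H = 302.65 K, so ΔT = 41.17 K.
COP_Carnot = T_C/ΔT = 261.48/41.17 = 6.352.
Ẇ_min = Q̇/COP_Carnot = 15.10/6.352 = 2.377 hp.

2.38 hp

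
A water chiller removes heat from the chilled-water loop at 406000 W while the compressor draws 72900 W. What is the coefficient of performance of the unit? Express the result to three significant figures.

The first law gives Q̇_H = Q̇_C + Ẇ, so the three rates are Q̇_C = 406000, Q̇_H = 478900, Ẇ = 72900 W.
COP_R = Q̇_C/Ẇ = 406000/72900 = 5.569.

5.57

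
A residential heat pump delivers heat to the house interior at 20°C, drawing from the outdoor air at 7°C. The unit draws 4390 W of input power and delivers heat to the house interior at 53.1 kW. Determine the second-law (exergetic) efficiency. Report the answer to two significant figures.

Converting, Q̇_H = 53.10 kW = 53100 W, so COP_actual = Q̇_H/Ẇ = 53100/4390 = 12.10.
In absolute terms T_C = 280.15 K and T_H = 293.15 K, so ΔT = 13.00 K.
COP_Carnot = T_H/ΔT = 293.15/13.00 = 22.55.
η_II = COP_actual/COP_Carnot = 12.10/22.55 = 0.5364.

0.54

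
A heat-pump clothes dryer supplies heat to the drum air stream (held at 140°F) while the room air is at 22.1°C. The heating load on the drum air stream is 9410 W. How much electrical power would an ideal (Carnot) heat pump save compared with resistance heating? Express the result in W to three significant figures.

In absolute terms T_C = 295.25 K and T_H = 333.15 K, so ΔT = 37.90 K.
COP_Carnot = T_H/ΔT = 333.15/37.90 = 8.790.
Resistance heating needs Ẇ_res = Q̇_H = 9410 W; the reversible heat pump needs only Ẇ_hp = Q̇_H/COP = 1071 W.
Saving = 9410 − 1071 = 8339 W.

8340 W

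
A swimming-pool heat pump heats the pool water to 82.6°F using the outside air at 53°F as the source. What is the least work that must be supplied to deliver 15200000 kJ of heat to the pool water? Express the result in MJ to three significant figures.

In absolute terms T_C = 284.82 K and T_H = 301.26 K, so ΔT = 16.44 K.
The reversible limit is COP_HP = T_H/ΔT = 18.32, so W_min = Q_H/COP = Q_H·ΔT/T_H.
W_min = 15200000 × 16.44/301.26 = 829700 kJ = 829.7 MJ.

830 MJ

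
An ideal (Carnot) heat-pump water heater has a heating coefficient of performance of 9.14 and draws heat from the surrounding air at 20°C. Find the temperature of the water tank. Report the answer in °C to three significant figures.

56.0 °C

COP_HP = T_H/(T_H − T_C) rearranges to T_H = COP·T_C/(COP − 1).
With T_C = 293.15 K, T_H = 9.14 × 293.15/8.140 = 329.16 K.
Converting, 329.16 K = 56.01°C.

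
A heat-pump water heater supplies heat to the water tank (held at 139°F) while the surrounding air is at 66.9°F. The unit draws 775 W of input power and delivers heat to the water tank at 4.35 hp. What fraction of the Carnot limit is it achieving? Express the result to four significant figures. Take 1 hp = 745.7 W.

Converting, Q̇_H = 4.350 hp = 3244 W, so COP_actual = Q̇_H/Ẇ = 3244/775.0 = 4.186.
In absolute terms T_C = 292.54 K and T_H = 332.59 K, so ΔT = 40.06 K.
COP_Carnot = T_H/ΔT = 332.59/40.06 = 8.303.
η_II = COP_actual/COP_Carnot = 4.186/8.303 = 0.5041.

0.5041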